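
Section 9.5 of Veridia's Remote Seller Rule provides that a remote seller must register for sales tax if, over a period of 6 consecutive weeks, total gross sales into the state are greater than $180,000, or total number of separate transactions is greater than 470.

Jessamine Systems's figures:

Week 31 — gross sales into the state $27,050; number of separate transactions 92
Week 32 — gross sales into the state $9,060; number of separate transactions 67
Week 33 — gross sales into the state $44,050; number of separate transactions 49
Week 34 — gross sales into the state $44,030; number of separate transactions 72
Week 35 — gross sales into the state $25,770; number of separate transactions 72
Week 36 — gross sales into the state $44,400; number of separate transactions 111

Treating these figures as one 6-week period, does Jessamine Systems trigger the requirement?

Yes

Total gross sales into the state: $27,050 + $9,060 + $44,050 + $44,030 + $25,770 + $44,400 = $194,360 (> $180,000).
Total number of separate transactions: 92 + 67 + 49 + 72 + 72 + 111 = 463 (≤ 470).
The test is 'or': at least one threshold is exceeded.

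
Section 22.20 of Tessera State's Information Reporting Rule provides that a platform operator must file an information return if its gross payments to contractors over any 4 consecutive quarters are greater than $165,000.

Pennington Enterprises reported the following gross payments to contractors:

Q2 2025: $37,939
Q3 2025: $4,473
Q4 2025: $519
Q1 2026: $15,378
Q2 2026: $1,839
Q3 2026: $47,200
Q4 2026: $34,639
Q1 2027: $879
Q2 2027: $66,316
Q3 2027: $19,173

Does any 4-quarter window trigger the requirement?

No

Q2 2025–Q1 2026: $37,939 + $4,473 + $519 + $15,378 = $58,309 (under)
Q3 2025–Q2 2026: $4,473 + $519 + $15,378 + $1,839 = $22,209 (under)
Q4 2025–Q3 2026: $519 + $15,378 + $1,839 + $47,200 = $64,936 (under)
Q1 2026–Q4 2026: $15,378 + $1,839 + $47,200 + $34,639 = $99,056 (under)
Q2 2026–Q1 2027: $1,839 + $47,200 + $34,639 + $879 = $84,557 (under)
Q3 2026–Q2 2027: $47,200 + $34,639 + $879 + $66,316 = $149,034 (under)
Q4 2026–Q3 2027: $34,639 + $879 + $66,316 + $19,173 = $121,007 (under)
No window exceeds $165,000.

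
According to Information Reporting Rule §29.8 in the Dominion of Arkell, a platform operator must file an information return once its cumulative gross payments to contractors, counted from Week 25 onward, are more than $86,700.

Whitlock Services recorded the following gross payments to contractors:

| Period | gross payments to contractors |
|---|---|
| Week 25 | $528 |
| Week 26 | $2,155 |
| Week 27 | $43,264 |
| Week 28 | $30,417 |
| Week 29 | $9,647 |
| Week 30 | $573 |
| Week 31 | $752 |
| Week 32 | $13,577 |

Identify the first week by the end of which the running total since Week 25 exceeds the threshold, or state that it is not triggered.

Through Week 25: $528
Through Week 26: $2,683
Through Week 27: $45,947
Through Week 28: $76,364
Through Week 29: $86,011
Through Week 30: $86,584
Through Week 31: $87,336 ← exceeds threshold

Week 31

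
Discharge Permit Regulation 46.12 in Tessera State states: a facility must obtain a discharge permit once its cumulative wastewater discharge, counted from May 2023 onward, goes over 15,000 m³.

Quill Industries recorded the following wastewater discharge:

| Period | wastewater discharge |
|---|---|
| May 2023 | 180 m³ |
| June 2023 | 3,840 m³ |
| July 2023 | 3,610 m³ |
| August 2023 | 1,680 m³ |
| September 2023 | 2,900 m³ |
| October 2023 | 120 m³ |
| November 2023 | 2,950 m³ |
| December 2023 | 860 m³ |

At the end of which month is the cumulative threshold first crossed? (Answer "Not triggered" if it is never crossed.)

November 2023

Through May 2023: 180 m³
Through June 2023: 4,020 m³
Through July 2023: 7,630 m³
Through August 2023: 9,310 m³
Through September 2023: 12,210 m³
Through October 2023: 12,330 m³
Through November 2023: 15,280 m³ ← exceeds threshold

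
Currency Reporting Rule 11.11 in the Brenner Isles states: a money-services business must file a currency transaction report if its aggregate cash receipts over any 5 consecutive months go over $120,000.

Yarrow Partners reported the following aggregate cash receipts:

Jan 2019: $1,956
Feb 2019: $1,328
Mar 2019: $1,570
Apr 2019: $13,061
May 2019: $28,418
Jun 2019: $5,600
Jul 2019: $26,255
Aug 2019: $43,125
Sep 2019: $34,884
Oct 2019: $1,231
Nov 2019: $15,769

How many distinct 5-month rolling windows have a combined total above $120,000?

2

Jan 2019–May 2019: $1,956 + $1,328 + $1,570 + $13,061 + $28,418 = $46,333 (under)
Feb 2019–Jun 2019: $1,328 + $1,570 + $13,061 + $28,418 + $5,600 = $49,977 (under)
Mar 2019–Jul 2019: $1,570 + $13,061 + $28,418 + $5,600 + $26,255 = $74,904 (under)
Apr 2019–Aug 2019: $13,061 + $28,418 + $5,600 + $26,255 + $43,125 = $116,459 (under)
May 2019–Sep 2019: $28,418 + $5,600 + $26,255 + $43,125 + $34,884 = $138,282 (over)
Jun 2019–Oct 2019: $5,600 + $26,255 + $43,125 + $34,884 + $1,231 = $111,095 (under)
Jul 2019–Nov 2019: $26,255 + $43,125 + $34,884 + $1,231 + $15,769 = $121,264 (over)
2 windows exceed the threshold.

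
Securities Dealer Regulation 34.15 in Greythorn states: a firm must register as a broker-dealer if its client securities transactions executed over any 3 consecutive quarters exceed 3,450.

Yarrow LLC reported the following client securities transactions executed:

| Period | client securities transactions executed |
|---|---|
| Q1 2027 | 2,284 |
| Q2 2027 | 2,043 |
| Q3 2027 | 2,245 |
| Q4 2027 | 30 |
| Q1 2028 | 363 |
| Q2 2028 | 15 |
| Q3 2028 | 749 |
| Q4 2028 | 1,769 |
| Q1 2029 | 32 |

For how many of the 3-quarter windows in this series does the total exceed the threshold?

Q1 2027–Q3 2027: 2,284 + 2,043 + 2,245 = 6,572 (over)
Q2 2027–Q4 2027: 2,043 + 2,245 + 30 = 4,318 (over)
Q3 2027–Q1 2028: 2,245 + 30 + 363 = 2,638 (under)
Q4 2027–Q2 2028: 30 + 363 + 15 = 408 (under)
Q1 2028–Q3 2028: 363 + 15 + 749 = 1,127 (under)
Q2 2028–Q4 2028: 15 + 749 + 1,769 = 2,533 (under)
Q3 2028–Q1 2029: 749 + 1,769 + 32 = 2,550 (under)
2 windows exceed the threshold.

2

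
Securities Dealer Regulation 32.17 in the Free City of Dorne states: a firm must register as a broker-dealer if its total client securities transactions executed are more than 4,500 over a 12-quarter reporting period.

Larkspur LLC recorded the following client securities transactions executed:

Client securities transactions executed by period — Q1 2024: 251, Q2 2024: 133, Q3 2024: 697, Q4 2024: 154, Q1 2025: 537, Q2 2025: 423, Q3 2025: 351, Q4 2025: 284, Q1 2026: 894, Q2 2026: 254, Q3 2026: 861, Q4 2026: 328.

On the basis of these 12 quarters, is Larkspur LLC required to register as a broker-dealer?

Total client securities transactions executed: 251 + 133 + 697 + 154 + 537 + 423 + 351 + 284 + 894 + 254 + 861 + 328 = 5,167.
5,167 > 4,500, so the threshold is exceeded.

Yes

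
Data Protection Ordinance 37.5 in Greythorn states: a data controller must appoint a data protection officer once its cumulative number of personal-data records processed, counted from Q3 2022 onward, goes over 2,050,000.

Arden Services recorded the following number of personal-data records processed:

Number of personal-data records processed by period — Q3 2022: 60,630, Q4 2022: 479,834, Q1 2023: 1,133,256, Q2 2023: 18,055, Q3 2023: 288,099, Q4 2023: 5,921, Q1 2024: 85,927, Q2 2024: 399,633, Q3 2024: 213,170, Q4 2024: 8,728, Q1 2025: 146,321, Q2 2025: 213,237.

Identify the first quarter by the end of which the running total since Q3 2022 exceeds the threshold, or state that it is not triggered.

Through Q3 2022: 60,630
Through Q4 2022: 540,464
Through Q1 2023: 1,673,720
Through Q2 2023: 1,691,775
Through Q3 2023: 1,979,874
Through Q4 2023: 1,985,795
Through Q1 2024: 2,071,722 ← exceeds threshold

Q1 2024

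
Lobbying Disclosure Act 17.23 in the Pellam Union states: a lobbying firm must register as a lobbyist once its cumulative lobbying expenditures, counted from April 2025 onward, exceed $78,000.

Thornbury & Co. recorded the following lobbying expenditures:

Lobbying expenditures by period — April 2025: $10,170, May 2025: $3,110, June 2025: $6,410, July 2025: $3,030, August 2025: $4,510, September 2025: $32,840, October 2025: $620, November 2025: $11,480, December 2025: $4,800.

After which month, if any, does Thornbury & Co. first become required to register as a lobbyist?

Not triggered

Through April 2025: $10,170
Through May 2025: $13,280
Through June 2025: $19,690
Through July 2025: $22,720
Through August 2025: $27,230
Through September 2025: $60,070
Through October 2025: $60,690
Through November 2025: $72,170
Through December 2025: $76,970
Final cumulative total $76,970 ≤ $78,000; the threshold is never exceeded.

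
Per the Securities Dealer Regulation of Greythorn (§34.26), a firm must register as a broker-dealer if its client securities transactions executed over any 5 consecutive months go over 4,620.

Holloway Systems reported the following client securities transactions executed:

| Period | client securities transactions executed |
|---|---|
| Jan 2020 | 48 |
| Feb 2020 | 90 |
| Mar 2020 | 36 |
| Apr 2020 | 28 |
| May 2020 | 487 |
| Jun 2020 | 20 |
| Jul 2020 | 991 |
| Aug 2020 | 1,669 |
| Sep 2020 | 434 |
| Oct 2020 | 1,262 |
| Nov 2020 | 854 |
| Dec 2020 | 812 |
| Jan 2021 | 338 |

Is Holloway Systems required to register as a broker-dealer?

Yes

Jan 2020–May 2020: 48 + 90 + 36 + 28 + 487 = 689 (under)
Feb 2020–Jun 2020: 90 + 36 + 28 + 487 + 20 = 661 (under)
Mar 2020–Jul 2020: 36 + 28 + 487 + 20 + 991 = 1,562 (under)
Apr 2020–Aug 2020: 28 + 487 + 20 + 991 + 1,669 = 3,195 (under)
May 2020–Sep 2020: 487 + 20 + 991 + 1,669 + 434 = 3,601 (under)
Jun 2020–Oct 2020: 20 + 991 + 1,669 + 434 + 1,262 = 4,376 (under)
Jul 2020–Nov 2020: 991 + 1,669 + 434 + 1,262 + 854 = 5,210 (over)
Aug 2020–Dec 2020: 1,669 + 434 + 1,262 + 854 + 812 = 5,031 (over)
Sep 2020–Jan 2021: 434 + 1,262 + 854 + 812 + 338 = 3,700 (under)
At least one window exceeds 4,620.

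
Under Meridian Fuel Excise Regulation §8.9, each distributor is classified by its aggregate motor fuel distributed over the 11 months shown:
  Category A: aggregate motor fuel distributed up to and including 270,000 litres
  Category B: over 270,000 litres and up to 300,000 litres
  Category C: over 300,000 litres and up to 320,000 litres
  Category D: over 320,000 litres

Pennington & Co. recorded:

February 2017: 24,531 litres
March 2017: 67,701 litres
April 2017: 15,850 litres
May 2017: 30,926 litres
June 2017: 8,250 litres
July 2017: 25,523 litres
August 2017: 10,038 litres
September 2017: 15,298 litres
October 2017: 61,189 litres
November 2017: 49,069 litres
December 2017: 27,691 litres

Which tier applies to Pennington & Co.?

Category D

Aggregate motor fuel distributed: 24,531 litres + 67,701 litres + 15,850 litres + 30,926 litres + 8,250 litres + 25,523 litres + 10,038 litres + 15,298 litres + 61,189 litres + 49,069 litres + 27,691 litres = 336,066 litres.
336,066 litres > 320,000 litres, so Category D applies.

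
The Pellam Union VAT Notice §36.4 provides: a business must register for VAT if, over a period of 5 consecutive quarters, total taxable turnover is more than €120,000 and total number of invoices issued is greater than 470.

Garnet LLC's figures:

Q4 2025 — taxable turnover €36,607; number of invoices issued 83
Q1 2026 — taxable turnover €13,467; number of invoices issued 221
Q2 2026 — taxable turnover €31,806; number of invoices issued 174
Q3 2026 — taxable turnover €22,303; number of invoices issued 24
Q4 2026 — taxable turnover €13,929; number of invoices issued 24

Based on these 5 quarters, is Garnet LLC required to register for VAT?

Total taxable turnover: €36,607 + €13,467 + €31,806 + €22,303 + €13,929 = €118,112 (≤ €120,000).
Total number of invoices issued: 83 + 221 + 174 + 24 + 24 = 526 (> 470).
The test is 'and': the rule requires both, and at least one is not exceeded.

No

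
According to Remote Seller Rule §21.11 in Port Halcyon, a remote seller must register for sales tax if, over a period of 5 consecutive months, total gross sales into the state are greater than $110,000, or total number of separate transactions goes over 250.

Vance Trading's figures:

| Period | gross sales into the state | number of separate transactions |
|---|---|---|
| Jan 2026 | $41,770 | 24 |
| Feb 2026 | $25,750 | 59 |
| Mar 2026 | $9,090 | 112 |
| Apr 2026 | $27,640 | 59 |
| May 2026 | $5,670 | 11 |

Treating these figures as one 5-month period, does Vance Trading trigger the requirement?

Total gross sales into the state: $41,770 + $25,750 + $9,090 + $27,640 + $5,670 = $109,920 (≤ $110,000).
Total number of separate transactions: 24 + 59 + 112 + 59 + 11 = 265 (> 250).
The test is 'or': at least one threshold is exceeded.

Yes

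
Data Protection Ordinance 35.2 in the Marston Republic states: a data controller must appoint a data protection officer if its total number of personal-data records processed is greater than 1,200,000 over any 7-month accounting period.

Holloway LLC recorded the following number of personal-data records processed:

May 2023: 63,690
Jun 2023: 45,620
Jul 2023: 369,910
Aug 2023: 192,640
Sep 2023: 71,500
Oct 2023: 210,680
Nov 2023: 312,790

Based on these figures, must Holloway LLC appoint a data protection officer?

Total number of personal-data records processed: 63,690 + 45,620 + 369,910 + 192,640 + 71,500 + 210,680 + 312,790 = 1,266,830.
1,266,830 > 1,200,000, so the threshold is exceeded.

Yes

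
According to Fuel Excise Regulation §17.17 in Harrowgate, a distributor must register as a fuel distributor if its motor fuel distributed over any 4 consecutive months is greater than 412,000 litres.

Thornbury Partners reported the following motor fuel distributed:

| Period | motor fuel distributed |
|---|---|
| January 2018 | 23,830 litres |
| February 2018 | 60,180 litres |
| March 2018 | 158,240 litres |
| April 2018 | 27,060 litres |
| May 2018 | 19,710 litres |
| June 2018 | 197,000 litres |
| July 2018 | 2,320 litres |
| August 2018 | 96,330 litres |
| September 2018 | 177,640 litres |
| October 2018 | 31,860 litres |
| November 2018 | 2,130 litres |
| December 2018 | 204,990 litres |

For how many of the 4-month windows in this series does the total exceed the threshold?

January 2018–April 2018: 23,830 litres + 60,180 litres + 158,240 litres + 27,060 litres = 269,310 litres (under)
February 2018–May 2018: 60,180 litres + 158,240 litres + 27,060 litres + 19,710 litres = 265,190 litres (under)
March 2018–June 2018: 158,240 litres + 27,060 litres + 19,710 litres + 197,000 litres = 402,010 litres (under)
April 2018–July 2018: 27,060 litres + 19,710 litres + 197,000 litres + 2,320 litres = 246,090 litres (under)
May 2018–August 2018: 19,710 litres + 197,000 litres + 2,320 litres + 96,330 litres = 315,360 litres (under)
June 2018–September 2018: 197,000 litres + 2,320 litres + 96,330 litres + 177,640 litres = 473,290 litres (over)
July 2018–October 2018: 2,320 litres + 96,330 litres + 177,640 litres + 31,860 litres = 308,150 litres (under)
August 2018–November 2018: 96,330 litres + 177,640 litres + 31,860 litres + 2,130 litres = 307,960 litres (under)
September 2018–December 2018: 177,640 litres + 31,860 litres + 2,130 litres + 204,990 litres = 416,620 litres (over)
2 windows exceed the threshold.

2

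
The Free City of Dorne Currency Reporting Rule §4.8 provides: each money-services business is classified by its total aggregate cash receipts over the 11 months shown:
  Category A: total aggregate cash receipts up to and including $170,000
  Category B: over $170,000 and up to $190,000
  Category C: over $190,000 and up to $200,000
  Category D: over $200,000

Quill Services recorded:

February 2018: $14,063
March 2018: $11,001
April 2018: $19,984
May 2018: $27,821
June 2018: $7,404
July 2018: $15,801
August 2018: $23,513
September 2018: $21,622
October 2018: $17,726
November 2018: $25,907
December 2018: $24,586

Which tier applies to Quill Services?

Category D

Total aggregate cash receipts: $14,063 + $11,001 + $19,984 + $27,821 + $7,404 + $15,801 + $23,513 + $21,622 + $17,726 + $25,907 + $24,586 = $209,428.
$209,428 > $200,000, so Category D applies.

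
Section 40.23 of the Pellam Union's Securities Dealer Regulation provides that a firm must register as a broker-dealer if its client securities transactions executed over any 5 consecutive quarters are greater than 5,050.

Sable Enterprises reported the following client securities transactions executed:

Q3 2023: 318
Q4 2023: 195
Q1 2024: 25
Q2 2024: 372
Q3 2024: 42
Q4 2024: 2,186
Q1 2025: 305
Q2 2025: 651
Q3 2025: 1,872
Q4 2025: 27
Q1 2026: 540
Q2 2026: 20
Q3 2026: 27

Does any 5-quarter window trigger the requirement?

Yes

Q3 2023–Q3 2024: 318 + 195 + 25 + 372 + 42 = 952 (under)
Q4 2023–Q4 2024: 195 + 25 + 372 + 42 + 2,186 = 2,820 (under)
Q1 2024–Q1 2025: 25 + 372 + 42 + 2,186 + 305 = 2,930 (under)
Q2 2024–Q2 2025: 372 + 42 + 2,186 + 305 + 651 = 3,556 (under)
Q3 2024–Q3 2025: 42 + 2,186 + 305 + 651 + 1,872 = 5,056 (over)
Q4 2024–Q4 2025: 2,186 + 305 + 651 + 1,872 + 27 = 5,041 (under)
Q1 2025–Q1 2026: 305 + 651 + 1,872 + 27 + 540 = 3,395 (under)
Q2 2025–Q2 2026: 651 + 1,872 + 27 + 540 + 20 = 3,110 (under)
Q3 2025–Q3 2026: 1,872 + 27 + 540 + 20 + 27 = 2,486 (under)
At least one window exceeds 5,050.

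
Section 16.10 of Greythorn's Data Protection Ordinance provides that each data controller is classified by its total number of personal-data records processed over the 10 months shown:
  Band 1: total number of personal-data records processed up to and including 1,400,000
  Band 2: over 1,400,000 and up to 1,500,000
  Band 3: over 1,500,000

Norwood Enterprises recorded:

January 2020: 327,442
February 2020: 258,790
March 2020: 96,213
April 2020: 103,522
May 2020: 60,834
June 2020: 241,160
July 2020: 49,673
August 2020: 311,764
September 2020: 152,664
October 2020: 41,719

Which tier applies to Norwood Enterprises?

Band 3

Total number of personal-data records processed: 327,442 + 258,790 + 96,213 + 103,522 + 60,834 + 241,160 + 49,673 + 311,764 + 152,664 + 41,719 = 1,643,781.
1,643,781 > 1,500,000, so Band 3 applies.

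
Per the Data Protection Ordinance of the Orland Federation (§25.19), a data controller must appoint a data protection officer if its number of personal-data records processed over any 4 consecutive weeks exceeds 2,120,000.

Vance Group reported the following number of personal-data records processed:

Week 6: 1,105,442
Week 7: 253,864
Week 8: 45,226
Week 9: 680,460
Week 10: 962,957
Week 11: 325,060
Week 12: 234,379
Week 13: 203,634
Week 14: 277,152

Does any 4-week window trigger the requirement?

Yes

Week 6–Week 9: 1,105,442 + 253,864 + 45,226 + 680,460 = 2,084,992 (under)
Week 7–Week 10: 253,864 + 45,226 + 680,460 + 962,957 = 1,942,507 (under)
Week 8–Week 11: 45,226 + 680,460 + 962,957 + 325,060 = 2,013,703 (under)
Week 9–Week 12: 680,460 + 962,957 + 325,060 + 234,379 = 2,202,856 (over)
Week 10–Week 13: 962,957 + 325,060 + 234,379 + 203,634 = 1,726,030 (under)
Week 11–Week 14: 325,060 + 234,379 + 203,634 + 277,152 = 1,040,225 (under)
At least one window exceeds 2,120,000.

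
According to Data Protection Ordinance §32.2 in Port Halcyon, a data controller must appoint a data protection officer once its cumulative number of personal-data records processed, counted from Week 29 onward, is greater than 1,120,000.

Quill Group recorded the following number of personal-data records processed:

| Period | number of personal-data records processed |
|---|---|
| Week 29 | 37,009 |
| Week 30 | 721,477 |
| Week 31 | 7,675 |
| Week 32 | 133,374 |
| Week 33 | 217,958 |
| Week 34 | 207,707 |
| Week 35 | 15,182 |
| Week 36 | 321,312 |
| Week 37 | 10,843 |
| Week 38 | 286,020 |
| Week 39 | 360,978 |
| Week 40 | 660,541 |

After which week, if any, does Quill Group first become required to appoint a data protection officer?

Week 34

Through Week 29: 37,009
Through Week 30: 758,486
Through Week 31: 766,161
Through Week 32: 899,535
Through Week 33: 1,117,493
Through Week 34: 1,325,200 ← exceeds threshold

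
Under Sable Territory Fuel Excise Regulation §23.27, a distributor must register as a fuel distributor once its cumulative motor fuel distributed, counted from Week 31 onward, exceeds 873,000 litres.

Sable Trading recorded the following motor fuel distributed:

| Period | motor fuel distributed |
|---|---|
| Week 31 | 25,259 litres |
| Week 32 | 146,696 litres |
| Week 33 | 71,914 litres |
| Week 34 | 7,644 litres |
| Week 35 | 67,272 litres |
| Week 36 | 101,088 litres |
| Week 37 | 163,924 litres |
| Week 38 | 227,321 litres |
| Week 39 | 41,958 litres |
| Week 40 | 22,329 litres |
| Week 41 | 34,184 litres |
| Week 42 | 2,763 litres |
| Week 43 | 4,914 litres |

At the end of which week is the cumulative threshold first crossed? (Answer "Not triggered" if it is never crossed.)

Week 40

Through Week 31: 25,259 litres
Through Week 32: 171,955 litres
Through Week 33: 243,869 litres
Through Week 34: 251,513 litres
Through Week 35: 318,785 litres
Through Week 36: 419,873 litres
Through Week 37: 583,797 litres
Through Week 38: 811,118 litres
Through Week 39: 853,076 litres
Through Week 40: 875,405 litres ← exceeds threshold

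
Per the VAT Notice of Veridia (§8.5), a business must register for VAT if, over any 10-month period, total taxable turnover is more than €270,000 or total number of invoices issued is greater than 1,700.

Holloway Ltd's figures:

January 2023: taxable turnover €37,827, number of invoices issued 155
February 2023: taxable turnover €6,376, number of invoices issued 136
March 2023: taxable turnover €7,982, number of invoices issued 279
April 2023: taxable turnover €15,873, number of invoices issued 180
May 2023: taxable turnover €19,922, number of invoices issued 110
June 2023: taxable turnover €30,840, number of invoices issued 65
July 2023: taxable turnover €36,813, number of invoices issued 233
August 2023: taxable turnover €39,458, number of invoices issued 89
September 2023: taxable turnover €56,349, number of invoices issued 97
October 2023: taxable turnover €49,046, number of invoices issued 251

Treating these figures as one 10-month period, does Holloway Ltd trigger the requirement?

Total taxable turnover: €37,827 + €6,376 + €7,982 + €15,873 + €19,922 + €30,840 + €36,813 + €39,458 + €56,349 + €49,046 = €300,486 (> €270,000).
Total number of invoices issued: 155 + 136 + 279 + 180 + 110 + 65 + 233 + 89 + 97 + 251 = 1,595 (≤ 1,700).
The test is 'or': at least one threshold is exceeded.

Yes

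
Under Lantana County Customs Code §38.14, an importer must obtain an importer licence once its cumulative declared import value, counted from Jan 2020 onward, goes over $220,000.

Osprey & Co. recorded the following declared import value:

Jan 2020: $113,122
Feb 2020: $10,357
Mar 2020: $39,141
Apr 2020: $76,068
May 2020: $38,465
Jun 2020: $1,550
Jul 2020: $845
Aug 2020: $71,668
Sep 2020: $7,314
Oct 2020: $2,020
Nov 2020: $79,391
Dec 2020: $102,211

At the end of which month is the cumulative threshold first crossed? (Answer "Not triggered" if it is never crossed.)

Apr 2020

Through Jan 2020: $113,122
Through Feb 2020: $123,479
Through Mar 2020: $162,620
Through Apr 2020: $238,688 ← exceeds threshold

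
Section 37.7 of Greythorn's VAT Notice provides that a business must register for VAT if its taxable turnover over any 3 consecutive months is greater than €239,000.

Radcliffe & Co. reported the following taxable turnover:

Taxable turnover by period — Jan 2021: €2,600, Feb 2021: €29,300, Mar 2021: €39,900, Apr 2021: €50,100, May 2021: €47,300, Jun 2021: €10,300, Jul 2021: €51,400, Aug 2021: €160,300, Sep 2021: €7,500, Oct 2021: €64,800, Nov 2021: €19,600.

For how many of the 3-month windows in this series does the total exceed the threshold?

0

Jan 2021–Mar 2021: €2,600 + €29,300 + €39,900 = €71,800 (under)
Feb 2021–Apr 2021: €29,300 + €39,900 + €50,100 = €119,300 (under)
Mar 2021–May 2021: €39,900 + €50,100 + €47,300 = €137,300 (under)
Apr 2021–Jun 2021: €50,100 + €47,300 + €10,300 = €107,700 (under)
May 2021–Jul 2021: €47,300 + €10,300 + €51,400 = €109,000 (under)
Jun 2021–Aug 2021: €10,300 + €51,400 + €160,300 = €222,000 (under)
Jul 2021–Sep 2021: €51,400 + €160,300 + €7,500 = €219,200 (under)
Aug 2021–Oct 2021: €160,300 + €7,500 + €64,800 = €232,600 (under)
Sep 2021–Nov 2021: €7,500 + €64,800 + €19,600 = €91,900 (under)
0 windows exceed the threshold.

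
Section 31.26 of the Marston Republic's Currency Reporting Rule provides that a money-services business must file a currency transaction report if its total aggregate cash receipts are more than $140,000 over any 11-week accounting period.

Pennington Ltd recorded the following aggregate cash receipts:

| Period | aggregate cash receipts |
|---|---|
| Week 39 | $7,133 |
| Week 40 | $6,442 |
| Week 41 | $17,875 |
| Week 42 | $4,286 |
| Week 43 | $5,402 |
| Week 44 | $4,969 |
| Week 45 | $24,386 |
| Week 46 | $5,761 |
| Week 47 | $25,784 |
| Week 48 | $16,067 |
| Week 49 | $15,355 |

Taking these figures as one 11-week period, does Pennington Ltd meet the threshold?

No

Total aggregate cash receipts: $7,133 + $6,442 + $17,875 + $4,286 + $5,402 + $4,969 + $24,386 + $5,761 + $25,784 + $16,067 + $15,355 = $133,460.
$133,460 ≤ $140,000, so the threshold is not exceeded.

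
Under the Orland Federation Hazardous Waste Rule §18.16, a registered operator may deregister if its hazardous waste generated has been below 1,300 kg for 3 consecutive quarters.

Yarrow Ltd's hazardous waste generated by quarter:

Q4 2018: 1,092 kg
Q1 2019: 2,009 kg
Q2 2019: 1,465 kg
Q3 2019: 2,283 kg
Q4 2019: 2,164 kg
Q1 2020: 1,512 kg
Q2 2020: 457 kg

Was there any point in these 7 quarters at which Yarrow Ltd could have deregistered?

Quarters below 1,300 kg: Q4 2018, Q2 2020.
Longest run of consecutive quarters below the threshold: 1.
1 < 3, so Yarrow Ltd never became eligible.

No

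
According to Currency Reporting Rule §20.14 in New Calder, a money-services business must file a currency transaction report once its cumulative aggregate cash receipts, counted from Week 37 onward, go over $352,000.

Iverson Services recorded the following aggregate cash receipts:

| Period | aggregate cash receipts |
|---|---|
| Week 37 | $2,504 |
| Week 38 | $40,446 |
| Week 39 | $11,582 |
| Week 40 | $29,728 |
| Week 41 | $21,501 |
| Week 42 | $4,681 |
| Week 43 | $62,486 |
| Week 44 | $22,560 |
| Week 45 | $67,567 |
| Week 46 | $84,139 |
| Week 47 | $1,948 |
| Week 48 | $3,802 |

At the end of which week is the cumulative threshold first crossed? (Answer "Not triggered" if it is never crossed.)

Through Week 37: $2,504
Through Week 38: $42,950
Through Week 39: $54,532
Through Week 40: $84,260
Through Week 41: $105,761
Through Week 42: $110,442
Through Week 43: $172,928
Through Week 44: $195,488
Through Week 45: $263,055
Through Week 46: $347,194
Through Week 47: $349,142
Through Week 48: $352,944 ← exceeds threshold

Week 48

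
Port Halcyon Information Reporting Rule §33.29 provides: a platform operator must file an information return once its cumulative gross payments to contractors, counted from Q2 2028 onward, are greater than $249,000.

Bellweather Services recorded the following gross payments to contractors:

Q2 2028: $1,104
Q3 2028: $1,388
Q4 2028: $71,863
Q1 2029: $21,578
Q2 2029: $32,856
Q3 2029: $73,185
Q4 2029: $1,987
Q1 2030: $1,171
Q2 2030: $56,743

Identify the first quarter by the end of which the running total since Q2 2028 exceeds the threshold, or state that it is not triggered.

Through Q2 2028: $1,104
Through Q3 2028: $2,492
Through Q4 2028: $74,355
Through Q1 2029: $95,933
Through Q2 2029: $128,789
Through Q3 2029: $201,974
Through Q4 2029: $203,961
Through Q1 2030: $205,132
Through Q2 2030: $261,875 ← exceeds threshold

Q2 2030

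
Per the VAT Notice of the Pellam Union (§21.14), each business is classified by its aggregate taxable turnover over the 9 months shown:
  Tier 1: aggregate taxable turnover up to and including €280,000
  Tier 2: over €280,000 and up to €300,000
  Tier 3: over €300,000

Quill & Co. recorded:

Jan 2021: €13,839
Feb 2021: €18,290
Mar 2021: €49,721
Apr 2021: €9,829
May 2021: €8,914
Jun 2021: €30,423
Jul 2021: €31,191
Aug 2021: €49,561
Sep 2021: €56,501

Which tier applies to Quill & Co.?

Tier 1

Aggregate taxable turnover: €13,839 + €18,290 + €49,721 + €9,829 + €8,914 + €30,423 + €31,191 + €49,561 + €56,501 = €268,269.
€268,269 ≤ €280,000, so Tier 1 applies.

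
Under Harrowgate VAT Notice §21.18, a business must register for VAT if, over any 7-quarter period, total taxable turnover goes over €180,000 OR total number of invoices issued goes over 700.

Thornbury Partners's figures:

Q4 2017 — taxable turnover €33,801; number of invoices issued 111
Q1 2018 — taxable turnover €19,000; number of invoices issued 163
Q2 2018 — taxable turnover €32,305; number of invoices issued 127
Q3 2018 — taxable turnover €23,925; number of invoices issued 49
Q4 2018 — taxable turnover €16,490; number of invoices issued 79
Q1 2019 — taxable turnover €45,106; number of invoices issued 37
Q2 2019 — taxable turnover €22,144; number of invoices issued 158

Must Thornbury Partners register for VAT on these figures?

Yes

Total taxable turnover: €33,801 + €19,000 + €32,305 + €23,925 + €16,490 + €45,106 + €22,144 = €192,771 (> €180,000).
Total number of invoices issued: 111 + 163 + 127 + 49 + 79 + 37 + 158 = 724 (> 700).
The test is 'or': at least one threshold is exceeded.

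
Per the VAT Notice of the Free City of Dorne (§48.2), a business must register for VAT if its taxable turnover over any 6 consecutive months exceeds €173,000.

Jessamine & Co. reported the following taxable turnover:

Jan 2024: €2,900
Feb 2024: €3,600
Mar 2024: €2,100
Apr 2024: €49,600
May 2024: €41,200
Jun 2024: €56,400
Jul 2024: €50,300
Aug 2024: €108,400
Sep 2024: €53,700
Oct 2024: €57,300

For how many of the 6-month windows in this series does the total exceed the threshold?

Jan 2024–Jun 2024: €2,900 + €3,600 + €2,100 + €49,600 + €41,200 + €56,400 = €155,800 (under)
Feb 2024–Jul 2024: €3,600 + €2,100 + €49,600 + €41,200 + €56,400 + €50,300 = €203,200 (over)
Mar 2024–Aug 2024: €2,100 + €49,600 + €41,200 + €56,400 + €50,300 + €108,400 = €308,000 (over)
Apr 2024–Sep 2024: €49,600 + €41,200 + €56,400 + €50,300 + €108,400 + €53,700 = €359,600 (over)
May 2024–Oct 2024: €41,200 + €56,400 + €50,300 + €108,400 + €53,700 + €57,300 = €367,300 (over)
4 windows exceed the threshold.

4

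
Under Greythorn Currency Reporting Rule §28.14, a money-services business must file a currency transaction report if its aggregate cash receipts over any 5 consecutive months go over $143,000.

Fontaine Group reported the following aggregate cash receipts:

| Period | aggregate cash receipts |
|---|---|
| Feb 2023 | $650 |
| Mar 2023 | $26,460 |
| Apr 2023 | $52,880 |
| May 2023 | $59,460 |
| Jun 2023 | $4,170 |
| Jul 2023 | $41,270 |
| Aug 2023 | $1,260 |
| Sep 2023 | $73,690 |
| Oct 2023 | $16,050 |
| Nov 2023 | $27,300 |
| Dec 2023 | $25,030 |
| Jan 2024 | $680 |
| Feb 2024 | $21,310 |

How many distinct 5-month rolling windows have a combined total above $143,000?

Feb 2023–Jun 2023: $650 + $26,460 + $52,880 + $59,460 + $4,170 = $143,620 (over)
Mar 2023–Jul 2023: $26,460 + $52,880 + $59,460 + $4,170 + $41,270 = $184,240 (over)
Apr 2023–Aug 2023: $52,880 + $59,460 + $4,170 + $41,270 + $1,260 = $159,040 (over)
May 2023–Sep 2023: $59,460 + $4,170 + $41,270 + $1,260 + $73,690 = $179,850 (over)
Jun 2023–Oct 2023: $4,170 + $41,270 + $1,260 + $73,690 + $16,050 = $136,440 (under)
Jul 2023–Nov 2023: $41,270 + $1,260 + $73,690 + $16,050 + $27,300 = $159,570 (over)
Aug 2023–Dec 2023: $1,260 + $73,690 + $16,050 + $27,300 + $25,030 = $143,330 (over)
Sep 2023–Jan 2024: $73,690 + $16,050 + $27,300 + $25,030 + $680 = $142,750 (under)
Oct 2023–Feb 2024: $16,050 + $27,300 + $25,030 + $680 + $21,310 = $90,370 (under)
6 windows exceed the threshold.

6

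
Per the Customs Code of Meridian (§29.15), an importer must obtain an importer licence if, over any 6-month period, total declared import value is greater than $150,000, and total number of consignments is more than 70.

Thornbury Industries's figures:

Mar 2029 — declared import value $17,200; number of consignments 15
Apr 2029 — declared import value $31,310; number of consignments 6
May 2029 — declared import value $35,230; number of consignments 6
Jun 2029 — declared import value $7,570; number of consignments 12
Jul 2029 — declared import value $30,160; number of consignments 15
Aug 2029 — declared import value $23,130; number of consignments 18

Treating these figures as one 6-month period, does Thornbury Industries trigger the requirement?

No

Total declared import value: $17,200 + $31,310 + $35,230 + $7,570 + $30,160 + $23,130 = $144,600 (≤ $150,000).
Total number of consignments: 15 + 6 + 6 + 12 + 15 + 18 = 72 (> 70).
The test is 'and': the rule requires both, and at least one is not exceeded.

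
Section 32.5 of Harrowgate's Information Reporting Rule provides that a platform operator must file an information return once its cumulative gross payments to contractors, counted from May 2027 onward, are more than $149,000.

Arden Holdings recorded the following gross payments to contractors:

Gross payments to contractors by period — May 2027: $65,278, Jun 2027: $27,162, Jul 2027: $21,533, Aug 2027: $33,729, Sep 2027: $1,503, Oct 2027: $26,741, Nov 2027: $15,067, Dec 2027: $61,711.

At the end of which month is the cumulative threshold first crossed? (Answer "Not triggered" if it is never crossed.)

Through May 2027: $65,278
Through Jun 2027: $92,440
Through Jul 2027: $113,973
Through Aug 2027: $147,702
Through Sep 2027: $149,205 ← exceeds threshold

Sep 2027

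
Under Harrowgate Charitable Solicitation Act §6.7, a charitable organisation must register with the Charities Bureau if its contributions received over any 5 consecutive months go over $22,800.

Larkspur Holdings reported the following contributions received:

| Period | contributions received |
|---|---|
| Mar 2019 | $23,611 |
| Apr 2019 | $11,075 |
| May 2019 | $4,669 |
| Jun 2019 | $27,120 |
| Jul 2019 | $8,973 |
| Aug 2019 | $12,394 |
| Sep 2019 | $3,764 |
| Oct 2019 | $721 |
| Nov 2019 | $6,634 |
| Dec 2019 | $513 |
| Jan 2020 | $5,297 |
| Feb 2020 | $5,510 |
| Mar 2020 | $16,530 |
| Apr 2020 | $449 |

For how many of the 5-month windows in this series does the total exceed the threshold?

Mar 2019–Jul 2019: $23,611 + $11,075 + $4,669 + $27,120 + $8,973 = $75,448 (over)
Apr 2019–Aug 2019: $11,075 + $4,669 + $27,120 + $8,973 + $12,394 = $64,231 (over)
May 2019–Sep 2019: $4,669 + $27,120 + $8,973 + $12,394 + $3,764 = $56,920 (over)
Jun 2019–Oct 2019: $27,120 + $8,973 + $12,394 + $3,764 + $721 = $52,972 (over)
Jul 2019–Nov 2019: $8,973 + $12,394 + $3,764 + $721 + $6,634 = $32,486 (over)
Aug 2019–Dec 2019: $12,394 + $3,764 + $721 + $6,634 + $513 = $24,026 (over)
Sep 2019–Jan 2020: $3,764 + $721 + $6,634 + $513 + $5,297 = $16,929 (under)
Oct 2019–Feb 2020: $721 + $6,634 + $513 + $5,297 + $5,510 = $18,675 (under)
Nov 2019–Mar 2020: $6,634 + $513 + $5,297 + $5,510 + $16,530 = $34,484 (over)
Dec 2019–Apr 2020: $513 + $5,297 + $5,510 + $16,530 + $449 = $28,299 (over)
8 windows exceed the threshold.

8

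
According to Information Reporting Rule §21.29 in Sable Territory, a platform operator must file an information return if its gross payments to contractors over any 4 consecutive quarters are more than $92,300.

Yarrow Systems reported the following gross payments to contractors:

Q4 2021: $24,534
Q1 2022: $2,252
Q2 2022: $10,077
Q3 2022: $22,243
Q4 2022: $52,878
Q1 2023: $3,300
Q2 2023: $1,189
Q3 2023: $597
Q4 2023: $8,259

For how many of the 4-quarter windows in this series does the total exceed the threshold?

0

Q4 2021–Q3 2022: $24,534 + $2,252 + $10,077 + $22,243 = $59,106 (under)
Q1 2022–Q4 2022: $2,252 + $10,077 + $22,243 + $52,878 = $87,450 (under)
Q2 2022–Q1 2023: $10,077 + $22,243 + $52,878 + $3,300 = $88,498 (under)
Q3 2022–Q2 2023: $22,243 + $52,878 + $3,300 + $1,189 = $79,610 (under)
Q4 2022–Q3 2023: $52,878 + $3,300 + $1,189 + $597 = $57,964 (under)
Q1 2023–Q4 2023: $3,300 + $1,189 + $597 + $8,259 = $13,345 (under)
0 windows exceed the threshold.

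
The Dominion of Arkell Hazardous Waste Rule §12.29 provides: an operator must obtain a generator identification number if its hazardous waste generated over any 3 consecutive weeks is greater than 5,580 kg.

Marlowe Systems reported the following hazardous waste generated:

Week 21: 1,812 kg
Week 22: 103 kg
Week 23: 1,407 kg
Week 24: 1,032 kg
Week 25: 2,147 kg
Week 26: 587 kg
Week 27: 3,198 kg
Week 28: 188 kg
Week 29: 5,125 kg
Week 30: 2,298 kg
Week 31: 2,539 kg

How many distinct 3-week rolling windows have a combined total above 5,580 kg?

Week 21–Week 23: 1,812 kg + 103 kg + 1,407 kg = 3,322 kg (under)
Week 22–Week 24: 103 kg + 1,407 kg + 1,032 kg = 2,542 kg (under)
Week 23–Week 25: 1,407 kg + 1,032 kg + 2,147 kg = 4,586 kg (under)
Week 24–Week 26: 1,032 kg + 2,147 kg + 587 kg = 3,766 kg (under)
Week 25–Week 27: 2,147 kg + 587 kg + 3,198 kg = 5,932 kg (over)
Week 26–Week 28: 587 kg + 3,198 kg + 188 kg = 3,973 kg (under)
Week 27–Week 29: 3,198 kg + 188 kg + 5,125 kg = 8,511 kg (over)
Week 28–Week 30: 188 kg + 5,125 kg + 2,298 kg = 7,611 kg (over)
Week 29–Week 31: 5,125 kg + 2,298 kg + 2,539 kg = 9,962 kg (over)
4 windows exceed the threshold.

4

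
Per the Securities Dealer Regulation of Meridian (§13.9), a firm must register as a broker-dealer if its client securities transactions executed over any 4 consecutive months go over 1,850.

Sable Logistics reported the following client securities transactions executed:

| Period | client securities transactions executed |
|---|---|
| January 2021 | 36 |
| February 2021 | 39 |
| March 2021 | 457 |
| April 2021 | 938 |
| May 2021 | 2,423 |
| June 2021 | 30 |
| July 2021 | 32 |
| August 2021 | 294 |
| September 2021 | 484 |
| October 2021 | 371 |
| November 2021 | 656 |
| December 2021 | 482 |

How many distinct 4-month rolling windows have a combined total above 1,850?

January 2021–April 2021: 36 + 39 + 457 + 938 = 1,470 (under)
February 2021–May 2021: 39 + 457 + 938 + 2,423 = 3,857 (over)
March 2021–June 2021: 457 + 938 + 2,423 + 30 = 3,848 (over)
April 2021–July 2021: 938 + 2,423 + 30 + 32 = 3,423 (over)
May 2021–August 2021: 2,423 + 30 + 32 + 294 = 2,779 (over)
June 2021–September 2021: 30 + 32 + 294 + 484 = 840 (under)
July 2021–October 2021: 32 + 294 + 484 + 371 = 1,181 (under)
August 2021–November 2021: 294 + 484 + 371 + 656 = 1,805 (under)
September 2021–December 2021: 484 + 371 + 656 + 482 = 1,993 (over)
5 windows exceed the threshold.

5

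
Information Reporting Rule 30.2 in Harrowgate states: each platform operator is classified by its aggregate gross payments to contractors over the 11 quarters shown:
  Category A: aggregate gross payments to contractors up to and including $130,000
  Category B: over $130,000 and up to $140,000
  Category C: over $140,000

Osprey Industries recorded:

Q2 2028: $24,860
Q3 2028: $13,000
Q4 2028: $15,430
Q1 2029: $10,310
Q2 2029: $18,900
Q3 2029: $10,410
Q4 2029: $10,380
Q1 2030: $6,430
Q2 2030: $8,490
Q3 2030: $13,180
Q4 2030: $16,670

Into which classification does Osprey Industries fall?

Category C

Aggregate gross payments to contractors: $24,860 + $13,000 + $15,430 + $10,310 + $18,900 + $10,410 + $10,380 + $6,430 + $8,490 + $13,180 + $16,670 = $148,060.
$148,060 > $140,000, so Category C applies.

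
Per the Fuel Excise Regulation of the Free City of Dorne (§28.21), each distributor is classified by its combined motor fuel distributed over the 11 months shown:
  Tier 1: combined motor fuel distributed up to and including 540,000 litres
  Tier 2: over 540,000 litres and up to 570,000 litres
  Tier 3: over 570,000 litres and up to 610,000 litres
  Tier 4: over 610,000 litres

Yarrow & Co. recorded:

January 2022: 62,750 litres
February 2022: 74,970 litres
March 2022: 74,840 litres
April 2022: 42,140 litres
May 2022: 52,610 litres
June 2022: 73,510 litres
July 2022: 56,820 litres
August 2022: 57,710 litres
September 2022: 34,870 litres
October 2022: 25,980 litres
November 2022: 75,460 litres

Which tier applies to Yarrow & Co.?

Combined motor fuel distributed: 62,750 litres + 74,970 litres + 74,840 litres + 42,140 litres + 52,610 litres + 73,510 litres + 56,820 litres + 57,710 litres + 34,870 litres + 25,980 litres + 75,460 litres = 631,660 litres.
631,660 litres > 610,000 litres, so Tier 4 applies.

Tier 4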